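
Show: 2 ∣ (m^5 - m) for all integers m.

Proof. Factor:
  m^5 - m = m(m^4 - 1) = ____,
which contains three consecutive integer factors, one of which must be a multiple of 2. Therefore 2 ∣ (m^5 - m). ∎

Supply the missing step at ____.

(m - 1)m(m + 1)(m^2 + 1)

m^4 - 1 = (m^2 - 1)(m^2 + 1), and m^2 - 1 = (m-1)(m+1).
So m(m^4 - 1) = (m - 1)m(m + 1)(m^2 + 1).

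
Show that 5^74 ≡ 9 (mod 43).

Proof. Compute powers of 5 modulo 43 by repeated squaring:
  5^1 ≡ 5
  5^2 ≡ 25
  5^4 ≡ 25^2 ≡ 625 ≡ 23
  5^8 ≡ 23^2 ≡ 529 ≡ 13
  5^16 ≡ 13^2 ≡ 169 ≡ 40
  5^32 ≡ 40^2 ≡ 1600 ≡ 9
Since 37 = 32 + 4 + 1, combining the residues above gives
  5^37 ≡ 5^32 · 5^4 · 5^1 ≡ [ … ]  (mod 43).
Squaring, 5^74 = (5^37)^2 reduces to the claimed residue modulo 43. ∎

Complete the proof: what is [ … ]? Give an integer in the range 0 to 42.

3

Multiply the listed residues: 9 · 23 · 5 = 207 → 1035.
Reducing modulo 43: 1035 = 24·43 + 3, so 5^37 ≡ 3.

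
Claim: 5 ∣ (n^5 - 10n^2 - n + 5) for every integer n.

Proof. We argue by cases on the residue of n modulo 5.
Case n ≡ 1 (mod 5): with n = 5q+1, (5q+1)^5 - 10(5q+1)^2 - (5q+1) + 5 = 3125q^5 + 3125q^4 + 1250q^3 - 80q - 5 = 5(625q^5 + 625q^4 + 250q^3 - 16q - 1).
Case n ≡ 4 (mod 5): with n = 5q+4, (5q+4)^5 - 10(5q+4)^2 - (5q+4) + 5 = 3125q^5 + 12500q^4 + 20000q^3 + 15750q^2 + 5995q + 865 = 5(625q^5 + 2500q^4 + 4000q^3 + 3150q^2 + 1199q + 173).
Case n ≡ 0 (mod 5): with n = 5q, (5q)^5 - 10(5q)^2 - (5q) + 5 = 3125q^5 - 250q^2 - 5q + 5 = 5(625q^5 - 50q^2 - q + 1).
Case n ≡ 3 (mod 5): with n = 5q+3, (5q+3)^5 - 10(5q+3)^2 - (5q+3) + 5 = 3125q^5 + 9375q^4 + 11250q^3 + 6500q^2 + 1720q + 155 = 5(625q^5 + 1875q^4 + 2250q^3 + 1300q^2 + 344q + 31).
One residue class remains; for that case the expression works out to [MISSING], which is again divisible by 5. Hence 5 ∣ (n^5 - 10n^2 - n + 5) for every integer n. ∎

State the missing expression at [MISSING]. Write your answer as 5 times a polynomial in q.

The residues treated are {1, 4, 0, 3}, so the missing case is n ≡ 2 (mod 5); write n = 5q+2.
Then (5q+2)^5 - 10(5q+2)^2 - (5q+2) + 5 = 3125q^5 + 6250q^4 + 5000q^3 + 1750q^2 + 195q - 5 = 5(625q^5 + 1250q^4 + 1000q^3 + 350q^2 + 39q - 1).

5(625q^5 + 1250q^4 + 1000q^3 + 350q^2 + 39q - 1)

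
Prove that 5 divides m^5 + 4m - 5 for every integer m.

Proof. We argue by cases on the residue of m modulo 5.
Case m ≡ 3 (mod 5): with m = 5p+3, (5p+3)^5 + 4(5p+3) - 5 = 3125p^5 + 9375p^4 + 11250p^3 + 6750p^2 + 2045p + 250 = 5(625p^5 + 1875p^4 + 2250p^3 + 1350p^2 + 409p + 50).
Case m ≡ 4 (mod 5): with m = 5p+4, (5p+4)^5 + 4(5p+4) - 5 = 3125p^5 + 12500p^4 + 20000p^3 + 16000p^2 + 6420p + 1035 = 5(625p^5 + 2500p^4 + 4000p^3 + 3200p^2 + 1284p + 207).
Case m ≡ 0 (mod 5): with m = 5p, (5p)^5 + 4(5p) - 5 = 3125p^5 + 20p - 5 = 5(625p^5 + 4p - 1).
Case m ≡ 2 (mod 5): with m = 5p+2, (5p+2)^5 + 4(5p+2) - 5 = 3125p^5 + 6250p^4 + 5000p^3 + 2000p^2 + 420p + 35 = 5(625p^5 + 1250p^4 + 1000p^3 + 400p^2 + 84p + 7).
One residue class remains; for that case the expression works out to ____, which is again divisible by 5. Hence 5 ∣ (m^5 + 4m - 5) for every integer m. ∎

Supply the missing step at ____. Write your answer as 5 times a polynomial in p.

Only m ≡ 1 (mod 5) is unaccounted for. Put m = 5p+1:
(5p+1)^5 + 4(5p+1) - 5 expands to 3125p^5 + 3125p^4 + 1250p^3 + 250p^2 + 45p,
and factoring out 5 leaves 5(625p^5 + 625p^4 + 250p^3 + 50p^2 + 9p).

5(625p^5 + 625p^4 + 250p^3 + 50p^2 + 9p)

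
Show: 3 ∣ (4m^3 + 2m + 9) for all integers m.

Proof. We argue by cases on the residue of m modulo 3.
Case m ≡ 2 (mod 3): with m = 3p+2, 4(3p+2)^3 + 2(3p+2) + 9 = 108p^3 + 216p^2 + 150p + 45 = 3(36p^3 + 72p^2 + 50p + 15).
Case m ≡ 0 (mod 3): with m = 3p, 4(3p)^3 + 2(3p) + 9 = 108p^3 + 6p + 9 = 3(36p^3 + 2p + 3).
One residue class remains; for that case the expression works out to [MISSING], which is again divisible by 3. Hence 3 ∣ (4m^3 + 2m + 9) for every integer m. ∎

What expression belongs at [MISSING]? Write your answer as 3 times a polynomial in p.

The residues treated are {2, 0}, so the missing case is m ≡ 1 (mod 3); write m = 3p+1.
Then 4(3p+1)^3 + 2(3p+1) + 9 = 108p^3 + 108p^2 + 42p + 15 = 3(36p^3 + 36p^2 + 14p + 5).

3(36p^3 + 36p^2 + 14p + 5)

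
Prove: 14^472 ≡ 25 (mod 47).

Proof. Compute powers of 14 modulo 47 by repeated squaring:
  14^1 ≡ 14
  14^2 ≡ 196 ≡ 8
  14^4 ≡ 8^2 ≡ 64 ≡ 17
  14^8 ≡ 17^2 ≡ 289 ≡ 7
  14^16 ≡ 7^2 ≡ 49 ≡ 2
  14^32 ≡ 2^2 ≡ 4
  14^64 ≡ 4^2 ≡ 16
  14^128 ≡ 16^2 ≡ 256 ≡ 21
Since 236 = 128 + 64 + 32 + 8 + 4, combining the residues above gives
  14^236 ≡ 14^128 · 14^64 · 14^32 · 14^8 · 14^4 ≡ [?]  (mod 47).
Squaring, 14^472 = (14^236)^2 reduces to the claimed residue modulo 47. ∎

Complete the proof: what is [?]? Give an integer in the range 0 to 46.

42

Multiply the listed residues: 21 · 16 · 4 · 7 · 17 = 336 → 1344 → 9408 → 159936.
Reducing modulo 47: 159936 = 3402·47 + 42, so 14^236 ≡ 42.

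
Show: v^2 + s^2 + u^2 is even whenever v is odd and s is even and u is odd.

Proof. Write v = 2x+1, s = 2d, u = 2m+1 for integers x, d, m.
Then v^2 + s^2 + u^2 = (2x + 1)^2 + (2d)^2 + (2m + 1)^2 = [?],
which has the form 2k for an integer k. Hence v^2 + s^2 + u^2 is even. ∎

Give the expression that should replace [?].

(2x + 1)^2 + (2d)^2 + (2m + 1)^2 = 4d^2 + 4m^2 + 4m + 4x^2 + 4x + 2
= 2(2d^2 + 2m^2 + 2m + 2x^2 + 2x + 1).
Since 2d^2 + 2m^2 + 2m + 2x^2 + 2x + 1 is an integer, the sum of squares is of the form 2k for an integer k.

2(2d^2 + 2m^2 + 2m + 2x^2 + 2x + 1)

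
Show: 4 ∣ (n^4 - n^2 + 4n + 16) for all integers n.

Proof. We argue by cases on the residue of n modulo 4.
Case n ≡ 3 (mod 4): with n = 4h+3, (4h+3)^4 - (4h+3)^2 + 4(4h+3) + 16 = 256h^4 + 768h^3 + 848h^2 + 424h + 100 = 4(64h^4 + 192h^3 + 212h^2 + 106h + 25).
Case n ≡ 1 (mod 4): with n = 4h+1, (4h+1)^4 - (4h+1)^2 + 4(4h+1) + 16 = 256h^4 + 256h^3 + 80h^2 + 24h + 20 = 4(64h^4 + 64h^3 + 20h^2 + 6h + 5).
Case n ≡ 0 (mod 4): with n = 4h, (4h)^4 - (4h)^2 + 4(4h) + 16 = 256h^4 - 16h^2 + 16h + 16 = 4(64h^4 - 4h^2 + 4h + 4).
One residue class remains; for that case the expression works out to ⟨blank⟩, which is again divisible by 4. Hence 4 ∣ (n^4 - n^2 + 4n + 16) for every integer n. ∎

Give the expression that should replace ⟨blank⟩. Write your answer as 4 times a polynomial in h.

Only n ≡ 2 (mod 4) is unaccounted for. Put n = 4h+2:
(4h+2)^4 - (4h+2)^2 + 4(4h+2) + 16 expands to 256h^4 + 512h^3 + 368h^2 + 128h + 36,
and factoring out 4 leaves 4(64h^4 + 128h^3 + 92h^2 + 32h + 9).

4(64h^4 + 128h^3 + 92h^2 + 32h + 9)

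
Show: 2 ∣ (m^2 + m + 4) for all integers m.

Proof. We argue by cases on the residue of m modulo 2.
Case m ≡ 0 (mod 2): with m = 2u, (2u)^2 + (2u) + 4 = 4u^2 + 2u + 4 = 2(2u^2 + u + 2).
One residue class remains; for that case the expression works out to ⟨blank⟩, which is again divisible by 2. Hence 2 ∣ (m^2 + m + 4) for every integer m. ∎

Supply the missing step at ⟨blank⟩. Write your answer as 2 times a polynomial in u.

The residues treated are {0}, so the missing case is m ≡ 1 (mod 2); write m = 2u+1.
Then (2u+1)^2 + (2u+1) + 4 = 4u^2 + 6u + 6 = 2(2u^2 + 3u + 3).

2(2u^2 + 3u + 3)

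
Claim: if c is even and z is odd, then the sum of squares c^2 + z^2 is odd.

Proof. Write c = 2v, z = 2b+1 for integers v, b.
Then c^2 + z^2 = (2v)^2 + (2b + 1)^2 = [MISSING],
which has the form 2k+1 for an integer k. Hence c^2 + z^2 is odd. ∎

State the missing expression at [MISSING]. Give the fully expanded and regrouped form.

2(2b^2 + 2b + 2v^2) + 1

(2v)^2 + (2b + 1)^2 = 4b^2 + 4b + 4v^2 + 1
= 2(2b^2 + 2b + 2v^2) + 1.
Since 2b^2 + 2b + 2v^2 is an integer, the sum of squares is of the form 2k+1 for an integer k.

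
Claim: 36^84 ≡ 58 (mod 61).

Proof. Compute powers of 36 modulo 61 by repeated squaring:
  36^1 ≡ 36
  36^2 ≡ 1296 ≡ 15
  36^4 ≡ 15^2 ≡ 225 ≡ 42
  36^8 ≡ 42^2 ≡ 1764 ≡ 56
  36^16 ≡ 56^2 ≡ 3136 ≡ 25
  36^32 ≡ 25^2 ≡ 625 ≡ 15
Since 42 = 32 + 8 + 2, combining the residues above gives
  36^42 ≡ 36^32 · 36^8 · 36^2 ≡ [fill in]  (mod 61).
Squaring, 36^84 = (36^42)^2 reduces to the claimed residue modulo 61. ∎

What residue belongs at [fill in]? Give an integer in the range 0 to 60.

Multiply the listed residues: 15 · 56 · 15 = 840 → 12600.
Reducing modulo 61: 12600 = 206·61 + 34, so 36^42 ≡ 34.

34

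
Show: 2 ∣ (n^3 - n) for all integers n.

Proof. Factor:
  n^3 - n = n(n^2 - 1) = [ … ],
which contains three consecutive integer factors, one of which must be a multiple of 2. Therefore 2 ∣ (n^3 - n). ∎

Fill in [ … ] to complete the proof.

(n - 1)n(n + 1)

n(n^2 - 1) = n(n - 1)(n + 1) = (n - 1)n(n + 1).
These three factors are consecutive integers, so their product is divisible by 2.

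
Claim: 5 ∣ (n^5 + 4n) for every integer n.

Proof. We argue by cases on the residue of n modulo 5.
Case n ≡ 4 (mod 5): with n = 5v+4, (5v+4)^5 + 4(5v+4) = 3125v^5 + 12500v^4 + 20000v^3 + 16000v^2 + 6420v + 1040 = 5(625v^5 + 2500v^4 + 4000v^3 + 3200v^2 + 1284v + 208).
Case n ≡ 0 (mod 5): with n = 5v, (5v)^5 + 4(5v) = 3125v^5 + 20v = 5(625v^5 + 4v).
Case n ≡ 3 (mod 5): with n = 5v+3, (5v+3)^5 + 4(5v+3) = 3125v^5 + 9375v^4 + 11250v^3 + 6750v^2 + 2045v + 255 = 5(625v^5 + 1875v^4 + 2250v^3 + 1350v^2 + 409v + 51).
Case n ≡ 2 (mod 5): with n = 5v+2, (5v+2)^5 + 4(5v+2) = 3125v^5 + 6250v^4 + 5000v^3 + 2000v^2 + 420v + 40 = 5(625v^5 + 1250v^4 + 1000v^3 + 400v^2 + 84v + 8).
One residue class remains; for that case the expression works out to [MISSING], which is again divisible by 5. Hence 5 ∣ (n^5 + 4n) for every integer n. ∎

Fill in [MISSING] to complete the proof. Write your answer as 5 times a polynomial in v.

5(625v^5 + 625v^4 + 250v^3 + 50v^2 + 9v + 1)

Only n ≡ 1 (mod 5) is unaccounted for. Put n = 5v+1:
(5v+1)^5 + 4(5v+1) expands to 3125v^5 + 3125v^4 + 1250v^3 + 250v^2 + 45v + 5,
and factoring out 5 leaves 5(625v^5 + 625v^4 + 250v^3 + 50v^2 + 9v + 1).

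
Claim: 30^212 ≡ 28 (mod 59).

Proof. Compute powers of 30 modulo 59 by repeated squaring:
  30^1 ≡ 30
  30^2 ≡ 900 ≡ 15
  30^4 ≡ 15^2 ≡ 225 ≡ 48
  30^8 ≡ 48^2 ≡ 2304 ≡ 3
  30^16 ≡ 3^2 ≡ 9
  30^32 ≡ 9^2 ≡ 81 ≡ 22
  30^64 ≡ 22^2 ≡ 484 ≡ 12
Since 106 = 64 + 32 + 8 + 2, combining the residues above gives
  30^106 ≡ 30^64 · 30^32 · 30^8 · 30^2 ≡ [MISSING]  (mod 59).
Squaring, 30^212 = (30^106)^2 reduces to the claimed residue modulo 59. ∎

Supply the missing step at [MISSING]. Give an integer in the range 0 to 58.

30^64 · 30^32 · 30^8 · 30^2 ≡ 12 · 22 · 3 · 15 = 11880.
11880 mod 59 = 21, so 30^106 ≡ 21 (mod 59).

21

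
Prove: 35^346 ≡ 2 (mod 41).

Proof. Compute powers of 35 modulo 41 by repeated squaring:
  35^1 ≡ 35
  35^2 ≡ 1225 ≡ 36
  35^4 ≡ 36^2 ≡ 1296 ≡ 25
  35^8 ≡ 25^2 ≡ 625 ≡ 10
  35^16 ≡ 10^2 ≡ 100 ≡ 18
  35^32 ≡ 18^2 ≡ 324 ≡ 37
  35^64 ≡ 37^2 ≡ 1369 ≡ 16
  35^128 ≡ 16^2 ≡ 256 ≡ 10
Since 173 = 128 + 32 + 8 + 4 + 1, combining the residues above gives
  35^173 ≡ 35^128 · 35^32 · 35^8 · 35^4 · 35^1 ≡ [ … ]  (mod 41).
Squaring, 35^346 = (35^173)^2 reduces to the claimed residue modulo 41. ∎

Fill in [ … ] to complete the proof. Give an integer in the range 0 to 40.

Multiply the listed residues: 10 · 37 · 10 · 25 · 35 = 370 → 3700 → 92500 → 3237500.
Reducing modulo 41: 3237500 = 78963·41 + 17, so 35^173 ≡ 17.

17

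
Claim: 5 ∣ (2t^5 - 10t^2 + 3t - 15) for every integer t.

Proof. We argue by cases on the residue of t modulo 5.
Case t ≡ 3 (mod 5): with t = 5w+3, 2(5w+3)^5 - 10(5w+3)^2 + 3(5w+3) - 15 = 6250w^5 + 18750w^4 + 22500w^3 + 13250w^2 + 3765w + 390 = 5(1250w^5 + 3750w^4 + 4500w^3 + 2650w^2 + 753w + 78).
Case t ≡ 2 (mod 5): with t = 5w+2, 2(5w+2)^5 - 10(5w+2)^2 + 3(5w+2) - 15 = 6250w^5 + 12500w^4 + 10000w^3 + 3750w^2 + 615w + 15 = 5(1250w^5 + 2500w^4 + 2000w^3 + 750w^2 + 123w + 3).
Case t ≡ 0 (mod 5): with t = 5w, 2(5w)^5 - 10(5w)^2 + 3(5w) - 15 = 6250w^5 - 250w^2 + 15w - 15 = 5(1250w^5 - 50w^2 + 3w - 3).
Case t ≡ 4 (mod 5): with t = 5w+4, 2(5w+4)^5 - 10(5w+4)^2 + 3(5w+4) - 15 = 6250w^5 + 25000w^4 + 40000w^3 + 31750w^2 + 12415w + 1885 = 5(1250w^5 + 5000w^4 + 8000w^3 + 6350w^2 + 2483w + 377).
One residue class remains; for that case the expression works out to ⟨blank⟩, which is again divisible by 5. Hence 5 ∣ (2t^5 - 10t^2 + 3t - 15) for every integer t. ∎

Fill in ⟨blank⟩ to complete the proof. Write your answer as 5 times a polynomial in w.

The residues treated are {3, 2, 0, 4}, so the missing case is t ≡ 1 (mod 5); write t = 5w+1.
Then 2(5w+1)^5 - 10(5w+1)^2 + 3(5w+1) - 15 = 6250w^5 + 6250w^4 + 2500w^3 + 250w^2 - 35w - 20 = 5(1250w^5 + 1250w^4 + 500w^3 + 50w^2 - 7w - 4).

5(1250w^5 + 1250w^4 + 500w^3 + 50w^2 - 7w - 4)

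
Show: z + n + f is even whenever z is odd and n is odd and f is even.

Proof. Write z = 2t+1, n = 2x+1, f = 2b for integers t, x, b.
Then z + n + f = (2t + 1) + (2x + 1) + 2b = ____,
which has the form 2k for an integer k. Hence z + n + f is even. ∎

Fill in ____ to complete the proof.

(2t + 1) + (2x + 1) + 2b = 2b + 2t + 2x + 2
= 2(b + t + x + 1).
Since b + t + x + 1 is an integer, the sum is of the form 2k for an integer k.

2(b + t + x + 1)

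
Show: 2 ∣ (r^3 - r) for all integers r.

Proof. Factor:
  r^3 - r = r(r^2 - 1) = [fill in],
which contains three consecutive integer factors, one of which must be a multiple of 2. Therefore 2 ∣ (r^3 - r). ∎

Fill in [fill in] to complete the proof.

(r - 1)r(r + 1)

r(r^2 - 1) = r(r - 1)(r + 1) = (r - 1)r(r + 1).
These three factors are consecutive integers, so their product is divisible by 2.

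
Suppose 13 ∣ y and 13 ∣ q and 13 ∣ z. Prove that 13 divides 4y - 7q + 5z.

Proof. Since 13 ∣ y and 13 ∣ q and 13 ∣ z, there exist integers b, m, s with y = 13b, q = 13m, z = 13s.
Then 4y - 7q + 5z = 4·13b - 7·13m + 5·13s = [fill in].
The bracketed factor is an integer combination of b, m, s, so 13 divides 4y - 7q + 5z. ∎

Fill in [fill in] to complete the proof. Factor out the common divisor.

Pull the common 13 out of every term: 4·13b - 7·13m + 5·13s = 13(4b - 7m + 5s).
4b - 7m + 5s is an integer, which exhibits the divisibility.

13(4b - 7m + 5s)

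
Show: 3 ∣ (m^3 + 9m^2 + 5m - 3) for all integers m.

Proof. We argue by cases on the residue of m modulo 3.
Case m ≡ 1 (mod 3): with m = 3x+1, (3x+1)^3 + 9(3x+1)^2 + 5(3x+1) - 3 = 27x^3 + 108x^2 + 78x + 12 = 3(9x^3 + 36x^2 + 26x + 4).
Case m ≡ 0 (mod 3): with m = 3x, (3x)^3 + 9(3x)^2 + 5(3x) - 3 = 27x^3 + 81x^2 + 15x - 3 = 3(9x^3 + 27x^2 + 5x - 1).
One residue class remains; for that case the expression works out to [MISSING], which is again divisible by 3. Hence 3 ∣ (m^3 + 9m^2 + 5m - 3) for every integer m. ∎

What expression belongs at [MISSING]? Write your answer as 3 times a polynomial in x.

Only m ≡ 2 (mod 3) is unaccounted for. Put m = 3x+2:
(3x+2)^3 + 9(3x+2)^2 + 5(3x+2) - 3 expands to 27x^3 + 135x^2 + 159x + 51,
and factoring out 3 leaves 3(9x^3 + 45x^2 + 53x + 17).

3(9x^3 + 45x^2 + 53x + 17)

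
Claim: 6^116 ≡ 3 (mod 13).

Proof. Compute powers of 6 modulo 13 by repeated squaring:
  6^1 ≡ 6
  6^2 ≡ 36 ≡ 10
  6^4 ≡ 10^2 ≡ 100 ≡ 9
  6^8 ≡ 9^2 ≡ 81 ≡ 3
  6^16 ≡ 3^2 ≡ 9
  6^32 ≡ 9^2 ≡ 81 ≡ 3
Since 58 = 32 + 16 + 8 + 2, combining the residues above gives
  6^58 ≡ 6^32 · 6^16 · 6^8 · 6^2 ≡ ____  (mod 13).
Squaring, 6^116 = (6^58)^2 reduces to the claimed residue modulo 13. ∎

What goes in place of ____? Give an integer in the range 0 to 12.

4

Multiply the listed residues: 3 · 9 · 3 · 10 = 27 → 81 → 810.
Reducing modulo 13: 810 = 62·13 + 4, so 6^58 ≡ 4.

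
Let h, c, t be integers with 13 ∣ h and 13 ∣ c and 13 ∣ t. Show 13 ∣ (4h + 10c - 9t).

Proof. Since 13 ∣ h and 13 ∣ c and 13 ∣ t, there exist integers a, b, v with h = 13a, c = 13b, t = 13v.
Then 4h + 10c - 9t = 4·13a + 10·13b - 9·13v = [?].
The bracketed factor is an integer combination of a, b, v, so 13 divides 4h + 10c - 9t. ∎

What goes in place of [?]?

13(4a + 10b - 9v)

Pull the common 13 out of every term: 4·13a + 10·13b - 9·13v = 13(4a + 10b - 9v).
4a + 10b - 9v is an integer, which exhibits the divisibility.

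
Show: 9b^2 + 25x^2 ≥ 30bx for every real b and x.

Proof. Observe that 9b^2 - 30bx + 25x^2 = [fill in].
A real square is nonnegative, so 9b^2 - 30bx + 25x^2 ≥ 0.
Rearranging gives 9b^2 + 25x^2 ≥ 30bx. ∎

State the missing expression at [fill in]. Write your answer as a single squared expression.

The leading and trailing coefficients are 3^2 and 5^2, and 30 = 2·3·5, so the trinomial is (3b - 5x)^2.
Hence 9b^2 - 30bx + 25x^2 ≥ 0.

(3b - 5x)^2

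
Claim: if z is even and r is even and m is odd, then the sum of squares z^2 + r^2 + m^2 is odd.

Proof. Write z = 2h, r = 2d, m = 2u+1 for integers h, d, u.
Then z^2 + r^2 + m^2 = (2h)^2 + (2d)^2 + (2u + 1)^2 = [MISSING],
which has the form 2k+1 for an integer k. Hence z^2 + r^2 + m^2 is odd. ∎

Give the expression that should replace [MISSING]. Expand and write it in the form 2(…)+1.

(2h)^2 + (2d)^2 + (2u + 1)^2 = 4d^2 + 4h^2 + 4u^2 + 4u + 1
= 2(2d^2 + 2h^2 + 2u^2 + 2u) + 1.
Since 2d^2 + 2h^2 + 2u^2 + 2u is an integer, the sum of squares is of the form 2k+1 for an integer k.

2(2d^2 + 2h^2 + 2u^2 + 2u) + 1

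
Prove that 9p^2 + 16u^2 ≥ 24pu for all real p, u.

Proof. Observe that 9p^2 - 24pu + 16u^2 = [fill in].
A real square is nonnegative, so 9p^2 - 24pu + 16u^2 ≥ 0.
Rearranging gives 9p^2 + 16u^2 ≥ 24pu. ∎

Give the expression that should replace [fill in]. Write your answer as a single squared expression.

(3p - 4u)^2

The leading and trailing coefficients are 3^2 and 4^2, and 24 = 2·3·4, so the trinomial is (3p - 4u)^2.
Hence 9p^2 - 24pu + 16u^2 ≥ 0.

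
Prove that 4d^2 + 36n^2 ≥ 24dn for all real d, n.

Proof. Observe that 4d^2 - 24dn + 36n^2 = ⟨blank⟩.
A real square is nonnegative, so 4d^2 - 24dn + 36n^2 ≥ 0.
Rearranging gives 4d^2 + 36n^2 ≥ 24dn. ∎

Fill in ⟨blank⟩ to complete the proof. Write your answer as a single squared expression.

(2d - 6n)^2

4d^2 - 24dn + 36n^2 is a perfect-square trinomial: the outer terms are (2d)^2 and (6n)^2, and the cross term is -2·2d·6n.
So 4d^2 - 24dn + 36n^2 = (2d - 6n)^2 ≥ 0.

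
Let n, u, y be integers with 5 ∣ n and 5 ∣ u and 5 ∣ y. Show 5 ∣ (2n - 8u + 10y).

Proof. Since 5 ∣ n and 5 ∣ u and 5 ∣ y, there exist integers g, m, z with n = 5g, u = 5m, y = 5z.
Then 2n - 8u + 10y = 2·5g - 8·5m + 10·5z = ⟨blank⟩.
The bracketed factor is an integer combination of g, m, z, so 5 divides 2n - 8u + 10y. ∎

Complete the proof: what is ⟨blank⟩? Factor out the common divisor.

5(2g - 8m + 10z)

Pull the common 5 out of every term: 2·5g - 8·5m + 10·5z = 5(2g - 8m + 10z).
2g - 8m + 10z is an integer, which exhibits the divisibility.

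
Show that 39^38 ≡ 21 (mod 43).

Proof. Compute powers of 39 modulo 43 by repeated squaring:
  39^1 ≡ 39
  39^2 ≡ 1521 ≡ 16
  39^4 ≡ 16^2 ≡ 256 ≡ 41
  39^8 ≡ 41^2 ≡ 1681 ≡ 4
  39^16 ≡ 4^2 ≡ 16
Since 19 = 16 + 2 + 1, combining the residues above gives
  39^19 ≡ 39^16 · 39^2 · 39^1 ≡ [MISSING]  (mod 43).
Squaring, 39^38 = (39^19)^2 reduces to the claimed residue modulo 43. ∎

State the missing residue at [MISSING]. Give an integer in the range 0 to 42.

8

39^16 · 39^2 · 39^1 ≡ 16 · 16 · 39 = 9984.
9984 mod 43 = 8, so 39^19 ≡ 8 (mod 43).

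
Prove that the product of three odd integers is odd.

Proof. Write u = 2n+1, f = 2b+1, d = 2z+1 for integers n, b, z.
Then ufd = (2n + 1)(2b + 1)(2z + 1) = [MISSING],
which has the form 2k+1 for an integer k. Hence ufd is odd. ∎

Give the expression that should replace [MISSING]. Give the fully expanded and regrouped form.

2(4bnz + 2bn + 2bz + b + 2nz + n + z) + 1

Expanding: (2n + 1)(2b + 1)(2z + 1) = 8bnz + 4bn + 4bz + 2b + 4nz + 2n + 2z + 1.
Every term except the constant is even, so this is 2(4bnz + 2bn + 2bz + b + 2nz + n + z) + 1,
and 4bnz + 2bn + 2bz + b + 2nz + n + z ∈ ℤ gives the required form.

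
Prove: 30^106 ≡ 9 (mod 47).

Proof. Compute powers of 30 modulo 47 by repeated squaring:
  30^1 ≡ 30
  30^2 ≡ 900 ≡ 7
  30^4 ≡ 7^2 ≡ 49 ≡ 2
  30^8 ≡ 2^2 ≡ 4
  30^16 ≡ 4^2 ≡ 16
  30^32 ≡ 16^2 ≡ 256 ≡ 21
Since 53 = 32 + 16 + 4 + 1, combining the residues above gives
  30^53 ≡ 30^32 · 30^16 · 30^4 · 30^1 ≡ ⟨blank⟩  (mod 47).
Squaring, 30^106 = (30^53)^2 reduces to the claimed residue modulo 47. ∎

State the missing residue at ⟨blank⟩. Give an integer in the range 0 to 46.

30^32 · 30^16 · 30^4 · 30^1 ≡ 21 · 16 · 2 · 30 = 20160.
20160 mod 47 = 44, so 30^53 ≡ 44 (mod 47).

44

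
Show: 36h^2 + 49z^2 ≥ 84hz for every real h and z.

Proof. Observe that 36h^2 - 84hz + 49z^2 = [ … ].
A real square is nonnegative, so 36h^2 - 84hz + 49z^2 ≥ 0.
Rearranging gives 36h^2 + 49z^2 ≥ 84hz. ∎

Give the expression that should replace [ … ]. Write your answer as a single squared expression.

36h^2 - 84hz + 49z^2 is a perfect-square trinomial: the outer terms are (6h)^2 and (7z)^2, and the cross term is -2·6h·7z.
So 36h^2 - 84hz + 49z^2 = (6h - 7z)^2 ≥ 0.

(6h - 7z)^2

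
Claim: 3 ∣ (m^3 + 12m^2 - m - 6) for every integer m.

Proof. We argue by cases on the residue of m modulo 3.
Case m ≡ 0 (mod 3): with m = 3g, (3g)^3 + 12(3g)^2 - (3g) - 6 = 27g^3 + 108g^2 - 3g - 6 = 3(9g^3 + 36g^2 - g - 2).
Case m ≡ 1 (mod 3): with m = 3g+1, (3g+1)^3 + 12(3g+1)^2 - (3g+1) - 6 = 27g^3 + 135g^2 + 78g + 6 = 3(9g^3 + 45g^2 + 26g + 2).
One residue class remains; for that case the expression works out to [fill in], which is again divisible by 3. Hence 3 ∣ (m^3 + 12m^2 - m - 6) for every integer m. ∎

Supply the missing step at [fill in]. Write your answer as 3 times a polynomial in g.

The residues treated are {0, 1}, so the missing case is m ≡ 2 (mod 3); write m = 3g+2.
Then (3g+2)^3 + 12(3g+2)^2 - (3g+2) - 6 = 27g^3 + 162g^2 + 177g + 48 = 3(9g^3 + 54g^2 + 59g + 16).

3(9g^3 + 54g^2 + 59g + 16)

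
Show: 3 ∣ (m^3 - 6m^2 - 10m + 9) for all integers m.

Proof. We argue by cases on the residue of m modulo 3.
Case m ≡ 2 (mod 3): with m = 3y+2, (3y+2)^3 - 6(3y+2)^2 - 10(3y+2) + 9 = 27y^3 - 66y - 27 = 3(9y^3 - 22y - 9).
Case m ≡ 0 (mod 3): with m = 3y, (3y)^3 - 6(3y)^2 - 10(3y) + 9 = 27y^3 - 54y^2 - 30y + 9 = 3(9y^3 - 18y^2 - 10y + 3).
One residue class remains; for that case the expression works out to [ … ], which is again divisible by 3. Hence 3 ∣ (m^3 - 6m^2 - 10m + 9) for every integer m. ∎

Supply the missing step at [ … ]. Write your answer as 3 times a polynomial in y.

Only m ≡ 1 (mod 3) is unaccounted for. Put m = 3y+1:
(3y+1)^3 - 6(3y+1)^2 - 10(3y+1) + 9 expands to 27y^3 - 27y^2 - 57y - 6,
and factoring out 3 leaves 3(9y^3 - 9y^2 - 19y - 2).

3(9y^3 - 9y^2 - 19y - 2)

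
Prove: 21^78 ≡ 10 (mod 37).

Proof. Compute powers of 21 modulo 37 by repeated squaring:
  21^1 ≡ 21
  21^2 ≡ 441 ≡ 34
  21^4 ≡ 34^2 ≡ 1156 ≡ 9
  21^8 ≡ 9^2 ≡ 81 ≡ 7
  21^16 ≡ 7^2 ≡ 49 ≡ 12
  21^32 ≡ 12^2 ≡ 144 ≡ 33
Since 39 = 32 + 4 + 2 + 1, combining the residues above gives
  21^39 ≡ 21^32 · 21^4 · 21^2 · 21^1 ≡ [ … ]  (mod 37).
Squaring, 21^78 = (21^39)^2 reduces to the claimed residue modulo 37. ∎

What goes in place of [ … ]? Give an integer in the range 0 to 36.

11

21^32 · 21^4 · 21^2 · 21^1 ≡ 33 · 9 · 34 · 21 = 212058.
212058 mod 37 = 11, so 21^39 ≡ 11 (mod 37).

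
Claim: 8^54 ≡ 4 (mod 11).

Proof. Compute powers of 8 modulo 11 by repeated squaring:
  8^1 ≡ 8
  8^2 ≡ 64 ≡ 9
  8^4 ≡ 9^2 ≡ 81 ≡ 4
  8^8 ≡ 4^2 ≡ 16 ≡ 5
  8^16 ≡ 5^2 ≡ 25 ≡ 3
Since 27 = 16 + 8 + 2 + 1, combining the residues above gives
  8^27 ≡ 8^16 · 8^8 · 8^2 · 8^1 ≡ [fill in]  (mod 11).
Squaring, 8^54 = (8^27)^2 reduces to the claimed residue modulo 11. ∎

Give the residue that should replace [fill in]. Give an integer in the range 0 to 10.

2

8^16 · 8^8 · 8^2 · 8^1 ≡ 3 · 5 · 9 · 8 = 1080.
1080 mod 11 = 2, so 8^27 ≡ 2 (mod 11).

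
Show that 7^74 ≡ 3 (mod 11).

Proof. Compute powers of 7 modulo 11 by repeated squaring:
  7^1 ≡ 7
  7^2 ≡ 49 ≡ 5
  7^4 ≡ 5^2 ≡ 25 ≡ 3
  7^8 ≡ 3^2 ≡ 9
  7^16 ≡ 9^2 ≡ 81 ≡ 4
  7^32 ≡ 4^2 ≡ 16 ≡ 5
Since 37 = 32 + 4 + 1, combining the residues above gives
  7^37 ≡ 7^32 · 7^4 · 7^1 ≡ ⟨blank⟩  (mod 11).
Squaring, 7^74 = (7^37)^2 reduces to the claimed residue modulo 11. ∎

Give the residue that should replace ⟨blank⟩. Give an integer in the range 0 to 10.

6

7^32 · 7^4 · 7^1 ≡ 5 · 3 · 7 = 105.
105 mod 11 = 6, so 7^37 ≡ 6 (mod 11).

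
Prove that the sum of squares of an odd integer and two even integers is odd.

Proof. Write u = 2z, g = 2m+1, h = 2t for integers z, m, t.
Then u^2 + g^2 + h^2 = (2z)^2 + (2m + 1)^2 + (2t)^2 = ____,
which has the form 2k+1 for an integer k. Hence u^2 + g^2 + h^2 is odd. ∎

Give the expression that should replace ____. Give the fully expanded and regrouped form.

2(2m^2 + 2m + 2t^2 + 2z^2) + 1

Expanding: (2z)^2 + (2m + 1)^2 + (2t)^2 = 4m^2 + 4m + 4t^2 + 4z^2 + 1.
Every term except the constant is even, so this is 2(2m^2 + 2m + 2t^2 + 2z^2) + 1,
and 2m^2 + 2m + 2t^2 + 2z^2 ∈ ℤ gives the required form.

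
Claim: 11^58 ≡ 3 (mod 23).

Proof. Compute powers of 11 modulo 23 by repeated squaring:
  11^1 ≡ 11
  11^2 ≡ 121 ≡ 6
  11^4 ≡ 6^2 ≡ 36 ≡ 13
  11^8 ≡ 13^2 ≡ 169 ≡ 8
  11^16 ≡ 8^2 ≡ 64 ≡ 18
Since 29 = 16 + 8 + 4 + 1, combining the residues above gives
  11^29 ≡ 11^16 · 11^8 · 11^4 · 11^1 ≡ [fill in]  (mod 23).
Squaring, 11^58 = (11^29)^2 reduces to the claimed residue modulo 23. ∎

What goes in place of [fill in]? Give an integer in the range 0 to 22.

11^16 · 11^8 · 11^4 · 11^1 ≡ 18 · 8 · 13 · 11 = 20592.
20592 mod 23 = 7, so 11^29 ≡ 7 (mod 23).

7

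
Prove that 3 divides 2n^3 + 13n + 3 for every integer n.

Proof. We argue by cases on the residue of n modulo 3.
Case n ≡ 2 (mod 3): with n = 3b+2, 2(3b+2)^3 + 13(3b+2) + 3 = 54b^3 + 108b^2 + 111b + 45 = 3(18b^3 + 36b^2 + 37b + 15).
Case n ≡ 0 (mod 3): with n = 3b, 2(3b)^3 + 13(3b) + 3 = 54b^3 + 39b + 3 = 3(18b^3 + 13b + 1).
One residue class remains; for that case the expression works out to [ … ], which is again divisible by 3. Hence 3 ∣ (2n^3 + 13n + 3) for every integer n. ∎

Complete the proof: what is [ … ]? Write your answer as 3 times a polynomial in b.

Only n ≡ 1 (mod 3) is unaccounted for. Put n = 3b+1:
2(3b+1)^3 + 13(3b+1) + 3 expands to 54b^3 + 54b^2 + 57b + 18,
and factoring out 3 leaves 3(18b^3 + 18b^2 + 19b + 6).

3(18b^3 + 18b^2 + 19b + 6)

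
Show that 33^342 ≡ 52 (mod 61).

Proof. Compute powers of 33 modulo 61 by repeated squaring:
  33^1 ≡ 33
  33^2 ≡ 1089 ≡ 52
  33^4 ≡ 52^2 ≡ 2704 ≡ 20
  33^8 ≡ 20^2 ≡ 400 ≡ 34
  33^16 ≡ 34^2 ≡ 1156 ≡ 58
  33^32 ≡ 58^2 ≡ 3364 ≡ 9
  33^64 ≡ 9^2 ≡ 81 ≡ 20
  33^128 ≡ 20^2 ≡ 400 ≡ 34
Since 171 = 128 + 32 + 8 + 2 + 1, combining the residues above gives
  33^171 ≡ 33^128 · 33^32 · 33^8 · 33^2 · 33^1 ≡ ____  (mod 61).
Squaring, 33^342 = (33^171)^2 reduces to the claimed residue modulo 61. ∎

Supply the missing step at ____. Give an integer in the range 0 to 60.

28

Multiply the listed residues: 34 · 9 · 34 · 52 · 33 = 306 → 10404 → 541008 → 17853264.
Reducing modulo 61: 17853264 = 292676·61 + 28, so 33^171 ≡ 28.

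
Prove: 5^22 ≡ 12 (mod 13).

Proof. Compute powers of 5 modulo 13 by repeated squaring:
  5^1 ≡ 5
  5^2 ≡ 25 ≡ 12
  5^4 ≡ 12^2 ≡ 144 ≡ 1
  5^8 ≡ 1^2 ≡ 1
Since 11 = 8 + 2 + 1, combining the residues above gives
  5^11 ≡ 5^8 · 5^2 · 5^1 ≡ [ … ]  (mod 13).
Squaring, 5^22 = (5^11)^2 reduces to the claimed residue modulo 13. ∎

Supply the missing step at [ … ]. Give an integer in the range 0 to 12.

8

Multiply the listed residues: 1 · 12 · 5 = 12 → 60.
Reducing modulo 13: 60 = 4·13 + 8, so 5^11 ≡ 8.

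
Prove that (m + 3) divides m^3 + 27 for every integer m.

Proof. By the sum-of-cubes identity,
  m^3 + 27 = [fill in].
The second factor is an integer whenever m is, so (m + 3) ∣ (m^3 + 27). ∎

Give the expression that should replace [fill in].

(m + 3)(m^2 - 3m + 9)

Polynomial division of m^3 + 27 by m + 3 leaves remainder 0 and quotient m^2 - 3m + 9.
Hence m^3 + 27 = (m + 3)(m^2 - 3m + 9).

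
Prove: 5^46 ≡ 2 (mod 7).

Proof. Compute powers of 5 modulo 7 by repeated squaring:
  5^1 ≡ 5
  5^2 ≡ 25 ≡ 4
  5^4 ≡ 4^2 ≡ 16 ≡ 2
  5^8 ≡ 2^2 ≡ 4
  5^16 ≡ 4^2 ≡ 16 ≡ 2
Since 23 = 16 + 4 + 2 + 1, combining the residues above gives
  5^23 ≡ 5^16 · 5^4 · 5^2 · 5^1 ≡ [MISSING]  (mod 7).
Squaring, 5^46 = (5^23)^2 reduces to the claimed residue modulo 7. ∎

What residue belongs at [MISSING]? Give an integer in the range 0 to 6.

3

Multiply the listed residues: 2 · 2 · 4 · 5 = 4 → 16 → 80.
Reducing modulo 7: 80 = 11·7 + 3, so 5^23 ≡ 3.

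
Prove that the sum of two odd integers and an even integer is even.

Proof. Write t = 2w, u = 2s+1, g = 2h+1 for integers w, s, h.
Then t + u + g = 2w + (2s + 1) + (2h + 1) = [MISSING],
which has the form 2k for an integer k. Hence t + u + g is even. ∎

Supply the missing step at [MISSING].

2(h + s + w + 1)

2w + (2s + 1) + (2h + 1) = 2h + 2s + 2w + 2
= 2(h + s + w + 1).
Since h + s + w + 1 is an integer, the sum is of the form 2k for an integer k.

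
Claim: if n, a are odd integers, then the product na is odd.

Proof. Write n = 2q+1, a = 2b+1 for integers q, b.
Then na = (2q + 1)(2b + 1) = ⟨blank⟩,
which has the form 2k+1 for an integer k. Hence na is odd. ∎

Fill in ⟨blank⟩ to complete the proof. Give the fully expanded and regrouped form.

(2q + 1)(2b + 1) = 4bq + 2b + 2q + 1
= 2(2bq + b + q) + 1.
Since 2bq + b + q is an integer, the product is of the form 2k+1 for an integer k.

2(2bq + b + q) + 1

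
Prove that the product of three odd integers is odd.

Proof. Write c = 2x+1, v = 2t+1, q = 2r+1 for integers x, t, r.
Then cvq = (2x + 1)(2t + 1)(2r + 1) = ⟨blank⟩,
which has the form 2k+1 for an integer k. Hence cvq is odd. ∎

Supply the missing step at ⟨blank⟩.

2(4rtx + 2rt + 2rx + r + 2tx + t + x) + 1

Expanding: (2x + 1)(2t + 1)(2r + 1) = 8rtx + 4rt + 4rx + 2r + 4tx + 2t + 2x + 1.
Every term except the constant is even, so this is 2(4rtx + 2rt + 2rx + r + 2tx + t + x) + 1,
and 4rtx + 2rt + 2rx + r + 2tx + t + x ∈ ℤ gives the required form.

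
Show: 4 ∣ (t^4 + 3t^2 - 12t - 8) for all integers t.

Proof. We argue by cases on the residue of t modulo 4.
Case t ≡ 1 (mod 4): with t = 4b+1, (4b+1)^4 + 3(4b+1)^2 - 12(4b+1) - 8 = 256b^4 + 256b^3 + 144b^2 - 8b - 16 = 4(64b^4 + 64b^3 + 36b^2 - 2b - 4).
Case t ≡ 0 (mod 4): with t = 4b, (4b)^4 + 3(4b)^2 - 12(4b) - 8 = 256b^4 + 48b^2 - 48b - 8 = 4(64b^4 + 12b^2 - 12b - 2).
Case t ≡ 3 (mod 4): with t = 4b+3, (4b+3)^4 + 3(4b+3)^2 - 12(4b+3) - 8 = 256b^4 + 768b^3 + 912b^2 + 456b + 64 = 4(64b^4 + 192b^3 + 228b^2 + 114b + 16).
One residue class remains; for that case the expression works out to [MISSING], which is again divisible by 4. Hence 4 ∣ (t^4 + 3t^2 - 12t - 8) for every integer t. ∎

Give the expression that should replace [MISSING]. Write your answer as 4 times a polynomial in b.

The residues treated are {1, 0, 3}, so the missing case is t ≡ 2 (mod 4); write t = 4b+2.
Then (4b+2)^4 + 3(4b+2)^2 - 12(4b+2) - 8 = 256b^4 + 512b^3 + 432b^2 + 128b - 4 = 4(64b^4 + 128b^3 + 108b^2 + 32b - 1).

4(64b^4 + 128b^3 + 108b^2 + 32b - 1)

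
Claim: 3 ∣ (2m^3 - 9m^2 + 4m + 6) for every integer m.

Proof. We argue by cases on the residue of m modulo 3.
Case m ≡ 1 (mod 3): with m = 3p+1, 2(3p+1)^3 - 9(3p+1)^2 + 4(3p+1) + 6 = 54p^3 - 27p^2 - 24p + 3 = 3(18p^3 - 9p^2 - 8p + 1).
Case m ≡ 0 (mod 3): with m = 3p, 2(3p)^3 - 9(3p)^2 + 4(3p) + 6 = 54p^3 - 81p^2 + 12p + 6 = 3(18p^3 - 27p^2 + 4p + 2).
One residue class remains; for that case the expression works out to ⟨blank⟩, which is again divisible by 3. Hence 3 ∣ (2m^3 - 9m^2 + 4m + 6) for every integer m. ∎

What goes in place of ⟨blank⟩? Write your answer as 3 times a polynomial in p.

3(18p^3 + 9p^2 - 8p - 2)

The residues treated are {1, 0}, so the missing case is m ≡ 2 (mod 3); write m = 3p+2.
Then 2(3p+2)^3 - 9(3p+2)^2 + 4(3p+2) + 6 = 54p^3 + 27p^2 - 24p - 6 = 3(18p^3 + 9p^2 - 8p - 2).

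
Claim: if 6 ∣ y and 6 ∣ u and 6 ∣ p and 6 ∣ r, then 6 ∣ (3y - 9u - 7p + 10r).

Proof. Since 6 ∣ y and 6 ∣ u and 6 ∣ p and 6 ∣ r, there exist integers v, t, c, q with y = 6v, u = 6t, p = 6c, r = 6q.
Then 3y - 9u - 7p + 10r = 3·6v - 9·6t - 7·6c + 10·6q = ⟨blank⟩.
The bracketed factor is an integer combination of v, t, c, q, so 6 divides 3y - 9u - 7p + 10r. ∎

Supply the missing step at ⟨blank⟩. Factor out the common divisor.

Pull the common 6 out of every term: 3·6v - 9·6t - 7·6c + 10·6q = 6(-7c + 10q - 9t + 3v).
-7c + 10q - 9t + 3v is an integer, which exhibits the divisibility.

6(-7c + 10q - 9t + 3v)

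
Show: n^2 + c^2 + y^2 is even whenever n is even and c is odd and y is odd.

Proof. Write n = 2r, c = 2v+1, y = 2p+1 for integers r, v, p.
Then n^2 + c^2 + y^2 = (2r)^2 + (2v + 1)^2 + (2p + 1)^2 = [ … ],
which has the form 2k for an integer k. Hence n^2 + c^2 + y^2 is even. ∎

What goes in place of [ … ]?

2(2p^2 + 2p + 2r^2 + 2v^2 + 2v + 1)

Expanding: (2r)^2 + (2v + 1)^2 + (2p + 1)^2 = 4p^2 + 4p + 4r^2 + 4v^2 + 4v + 2.
Every term is even; pulling out the factor of 2 gives 2(2p^2 + 2p + 2r^2 + 2v^2 + 2v + 1).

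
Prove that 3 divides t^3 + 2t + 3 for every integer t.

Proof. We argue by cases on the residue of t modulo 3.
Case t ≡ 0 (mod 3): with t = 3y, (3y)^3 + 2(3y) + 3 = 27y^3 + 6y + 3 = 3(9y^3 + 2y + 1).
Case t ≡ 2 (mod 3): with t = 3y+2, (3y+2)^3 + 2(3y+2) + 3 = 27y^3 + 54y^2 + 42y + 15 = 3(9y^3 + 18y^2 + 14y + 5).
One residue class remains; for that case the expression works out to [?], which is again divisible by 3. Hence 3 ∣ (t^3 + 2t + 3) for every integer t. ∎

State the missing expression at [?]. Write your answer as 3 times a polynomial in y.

3(9y^3 + 9y^2 + 5y + 2)

The residues treated are {0, 2}, so the missing case is t ≡ 1 (mod 3); write t = 3y+1.
Then (3y+1)^3 + 2(3y+1) + 3 = 27y^3 + 27y^2 + 15y + 6 = 3(9y^3 + 9y^2 + 5y + 2).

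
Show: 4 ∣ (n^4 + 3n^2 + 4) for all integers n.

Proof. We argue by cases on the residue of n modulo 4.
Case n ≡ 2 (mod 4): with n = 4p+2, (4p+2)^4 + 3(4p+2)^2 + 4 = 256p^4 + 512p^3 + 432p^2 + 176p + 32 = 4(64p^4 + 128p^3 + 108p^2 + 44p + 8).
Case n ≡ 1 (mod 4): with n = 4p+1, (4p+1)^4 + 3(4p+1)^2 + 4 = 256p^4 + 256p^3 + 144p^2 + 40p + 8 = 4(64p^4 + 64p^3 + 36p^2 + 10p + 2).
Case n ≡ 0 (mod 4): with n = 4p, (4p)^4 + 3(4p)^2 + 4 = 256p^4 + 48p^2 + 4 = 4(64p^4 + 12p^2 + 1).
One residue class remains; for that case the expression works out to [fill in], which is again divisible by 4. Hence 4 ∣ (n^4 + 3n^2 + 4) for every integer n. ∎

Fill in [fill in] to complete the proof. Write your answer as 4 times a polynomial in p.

The residues treated are {2, 1, 0}, so the missing case is n ≡ 3 (mod 4); write n = 4p+3.
Then (4p+3)^4 + 3(4p+3)^2 + 4 = 256p^4 + 768p^3 + 912p^2 + 504p + 112 = 4(64p^4 + 192p^3 + 228p^2 + 126p + 28).

4(64p^4 + 192p^3 + 228p^2 + 126p + 28)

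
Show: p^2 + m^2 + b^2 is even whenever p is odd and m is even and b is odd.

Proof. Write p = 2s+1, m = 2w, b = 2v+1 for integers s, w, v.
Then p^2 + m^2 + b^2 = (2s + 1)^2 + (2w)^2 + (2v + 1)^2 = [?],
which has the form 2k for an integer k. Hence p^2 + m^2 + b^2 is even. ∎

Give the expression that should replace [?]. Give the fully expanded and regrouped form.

Expanding: (2s + 1)^2 + (2w)^2 + (2v + 1)^2 = 4s^2 + 4s + 4v^2 + 4v + 4w^2 + 2.
Every term is even; pulling out the factor of 2 gives 2(2s^2 + 2s + 2v^2 + 2v + 2w^2 + 1).

2(2s^2 + 2s + 2v^2 + 2v + 2w^2 + 1)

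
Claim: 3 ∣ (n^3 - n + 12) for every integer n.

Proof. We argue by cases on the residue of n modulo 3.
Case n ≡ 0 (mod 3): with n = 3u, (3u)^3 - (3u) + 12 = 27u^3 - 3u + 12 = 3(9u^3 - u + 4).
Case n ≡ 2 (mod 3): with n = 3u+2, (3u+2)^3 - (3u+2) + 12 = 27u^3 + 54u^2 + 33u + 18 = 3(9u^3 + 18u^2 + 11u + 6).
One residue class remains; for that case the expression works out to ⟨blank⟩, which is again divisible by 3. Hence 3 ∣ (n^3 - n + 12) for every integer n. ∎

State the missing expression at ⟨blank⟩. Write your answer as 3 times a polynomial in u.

The residues treated are {0, 2}, so the missing case is n ≡ 1 (mod 3); write n = 3u+1.
Then (3u+1)^3 - (3u+1) + 12 = 27u^3 + 27u^2 + 6u + 12 = 3(9u^3 + 9u^2 + 2u + 4).

3(9u^3 + 9u^2 + 2u + 4)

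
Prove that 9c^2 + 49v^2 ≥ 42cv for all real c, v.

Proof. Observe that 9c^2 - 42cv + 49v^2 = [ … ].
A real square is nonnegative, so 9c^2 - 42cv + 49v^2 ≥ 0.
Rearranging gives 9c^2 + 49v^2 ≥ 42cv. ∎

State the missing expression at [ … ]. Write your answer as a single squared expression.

The leading and trailing coefficients are 3^2 and 7^2, and 42 = 2·3·7, so the trinomial is (3c - 7v)^2.
Hence 9c^2 - 42cv + 49v^2 ≥ 0.

(3c - 7v)^2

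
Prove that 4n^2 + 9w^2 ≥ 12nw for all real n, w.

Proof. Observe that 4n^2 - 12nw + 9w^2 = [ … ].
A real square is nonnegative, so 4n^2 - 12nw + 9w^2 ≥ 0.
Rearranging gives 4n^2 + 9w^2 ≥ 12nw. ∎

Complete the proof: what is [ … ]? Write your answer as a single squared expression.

(2n - 3w)^2

4n^2 - 12nw + 9w^2 is a perfect-square trinomial: the outer terms are (2n)^2 and (3w)^2, and the cross term is -2·2n·3w.
So 4n^2 - 12nw + 9w^2 = (2n - 3w)^2 ≥ 0.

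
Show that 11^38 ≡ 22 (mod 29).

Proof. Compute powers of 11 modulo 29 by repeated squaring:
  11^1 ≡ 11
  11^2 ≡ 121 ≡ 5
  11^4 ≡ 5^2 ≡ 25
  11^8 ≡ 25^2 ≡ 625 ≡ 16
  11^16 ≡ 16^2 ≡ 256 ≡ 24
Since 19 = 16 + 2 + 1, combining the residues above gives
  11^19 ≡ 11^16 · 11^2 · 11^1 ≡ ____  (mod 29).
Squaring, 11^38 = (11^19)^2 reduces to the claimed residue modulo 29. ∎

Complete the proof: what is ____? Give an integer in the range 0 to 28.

11^16 · 11^2 · 11^1 ≡ 24 · 5 · 11 = 1320.
1320 mod 29 = 15, so 11^19 ≡ 15 (mod 29).

15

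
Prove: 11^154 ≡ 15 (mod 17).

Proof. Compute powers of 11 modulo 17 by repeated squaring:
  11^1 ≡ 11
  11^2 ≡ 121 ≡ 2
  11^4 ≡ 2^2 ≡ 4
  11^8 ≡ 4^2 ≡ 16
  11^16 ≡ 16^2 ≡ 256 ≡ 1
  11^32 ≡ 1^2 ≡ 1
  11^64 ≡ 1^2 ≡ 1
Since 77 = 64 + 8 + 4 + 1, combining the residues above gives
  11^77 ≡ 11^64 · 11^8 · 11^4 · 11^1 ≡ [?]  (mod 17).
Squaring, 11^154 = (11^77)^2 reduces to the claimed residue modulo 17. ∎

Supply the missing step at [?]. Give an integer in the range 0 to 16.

7

Multiply the listed residues: 1 · 16 · 4 · 11 = 16 → 64 → 704.
Reducing modulo 17: 704 = 41·17 + 7, so 11^77 ≡ 7.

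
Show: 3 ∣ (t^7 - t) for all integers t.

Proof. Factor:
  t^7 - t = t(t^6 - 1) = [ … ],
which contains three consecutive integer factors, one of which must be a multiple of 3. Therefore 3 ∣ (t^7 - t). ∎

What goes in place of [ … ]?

t^6 - 1 = (t^2 - 1)(t^4 + t^2 + 1), and t^2 - 1 = (t-1)(t+1).
So t(t^6 - 1) = (t - 1)t(t + 1)(t^4 + t^2 + 1).

(t - 1)t(t + 1)(t^4 + t^2 + 1)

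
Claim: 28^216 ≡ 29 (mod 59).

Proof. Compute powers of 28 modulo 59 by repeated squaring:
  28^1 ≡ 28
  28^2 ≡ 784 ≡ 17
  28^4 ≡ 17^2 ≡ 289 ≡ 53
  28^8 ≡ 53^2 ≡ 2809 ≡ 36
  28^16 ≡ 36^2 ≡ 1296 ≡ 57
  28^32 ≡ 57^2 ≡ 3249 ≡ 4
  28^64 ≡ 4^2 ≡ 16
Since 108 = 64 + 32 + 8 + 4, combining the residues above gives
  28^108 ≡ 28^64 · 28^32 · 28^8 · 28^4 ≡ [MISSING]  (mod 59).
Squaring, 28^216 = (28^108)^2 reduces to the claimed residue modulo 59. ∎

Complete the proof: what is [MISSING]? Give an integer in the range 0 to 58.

41

28^64 · 28^32 · 28^8 · 28^4 ≡ 16 · 4 · 36 · 53 = 122112.
122112 mod 59 = 41, so 28^108 ≡ 41 (mod 59).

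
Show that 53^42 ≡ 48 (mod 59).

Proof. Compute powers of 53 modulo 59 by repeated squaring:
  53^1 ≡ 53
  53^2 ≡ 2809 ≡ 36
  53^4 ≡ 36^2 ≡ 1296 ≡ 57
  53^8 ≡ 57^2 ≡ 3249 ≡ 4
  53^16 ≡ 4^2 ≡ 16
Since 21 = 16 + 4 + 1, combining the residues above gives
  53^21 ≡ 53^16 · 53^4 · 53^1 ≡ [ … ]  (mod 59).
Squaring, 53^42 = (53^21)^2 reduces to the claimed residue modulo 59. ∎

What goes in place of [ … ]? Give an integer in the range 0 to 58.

15

53^16 · 53^4 · 53^1 ≡ 16 · 57 · 53 = 48336.
48336 mod 59 = 15, so 53^21 ≡ 15 (mod 59).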